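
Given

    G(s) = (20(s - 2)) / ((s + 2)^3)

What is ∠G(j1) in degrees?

∠G(j1) ≈ 73.74°

At s = j1: numerator = -40 + j20, denominator = 2 + j11.
∠G = ∠num − ∠den = 153.43° − (79.695°) = 73.74°.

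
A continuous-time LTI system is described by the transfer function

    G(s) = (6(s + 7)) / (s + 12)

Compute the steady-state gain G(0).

At s = 0 each factor (s + a) contributes a and each (s^2 + bs + c) contributes c.
G(0) = 6·(7) / ((12)) = 42/12 = 7/2.

G(0) = 7/2 ≈ 3.500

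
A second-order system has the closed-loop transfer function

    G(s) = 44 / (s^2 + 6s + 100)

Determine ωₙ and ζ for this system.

Compare the denominator to the standard form s^2 + 2ζωₙs + ωₙ².
ωₙ² = 100, so ωₙ = 10 rad/s.
2ζωₙ = 6, so ζ = 6/(2·10) = 0.3.

ωₙ = 10 rad/s, ζ = 0.3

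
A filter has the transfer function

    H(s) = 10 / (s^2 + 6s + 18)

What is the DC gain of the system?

H(0) = 5/9 ≈ 0.5556

Set s = 0: H(0) = (10) / (18) = 5/9.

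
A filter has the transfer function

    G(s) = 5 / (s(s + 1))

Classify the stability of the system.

The poles can be read from the denominator factors: s = 0, -1.
Since the simple pole(s) at s = 0 lie on the jω-axis with none in the right half-plane, the system is marginally stable.

marginally stable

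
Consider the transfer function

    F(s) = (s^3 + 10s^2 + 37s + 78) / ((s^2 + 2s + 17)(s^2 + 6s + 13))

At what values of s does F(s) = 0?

Set the numerator to zero: s^3 + 10s^2 + 37s + 78 = 0.
Factoring: (s + 6)(s^2 + 4s + 13) = 0.

s = -6, -2 ± 3j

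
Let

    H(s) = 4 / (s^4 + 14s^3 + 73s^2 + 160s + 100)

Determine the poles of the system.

The poles are the roots of the denominator s^4 + 14s^3 + 73s^2 + 160s + 100 = 0.
Trying s = -5: the polynomial evaluates to 0, so (s + 5) is a factor.
Dividing out leaves s^3 + 9s^2 + 28s + 20 = 0.
This factors further as (s^2 + 8s + 20)(s + 1) = 0.

s = -4 ± 2j, -5, -1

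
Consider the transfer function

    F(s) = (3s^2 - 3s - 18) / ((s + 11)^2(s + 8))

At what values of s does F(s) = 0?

Set the numerator to zero: 3s^2 - 3s - 18 = 0, i.e. 3·(s^2 - s - 6) = 0.
Factoring: (s - 3)(s + 2) = 0.

s = 3, -2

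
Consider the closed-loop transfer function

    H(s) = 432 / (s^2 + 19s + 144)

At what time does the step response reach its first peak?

t_p ≈ 0.4285 s

Comparing s^2 + 19s + 144 to s^2 + 2ζωₙs + ωₙ²: ωₙ = 12 rad/s and ζ = 19/(2·12) ≈ 0.7917.
ζωₙ = 19/2 = 9.5, so ω_d = ωₙ√(1−ζ²) = √(ωₙ² − (ζωₙ)²) = √(144 − 9.5²) = √53.75 ≈ 7.331 rad/s.
t_p = π/ω_d = π/7.331 ≈ 0.4285 s.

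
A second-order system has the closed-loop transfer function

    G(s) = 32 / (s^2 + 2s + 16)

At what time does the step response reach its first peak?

t_p ≈ 0.8112 s

Comparing s^2 + 2s + 16 to s^2 + 2ζωₙs + ωₙ²: ωₙ = 4 rad/s and ζ = 2/(2·4) = 0.25.
ζωₙ = 2/2 = 1, so ω_d = ωₙ√(1−ζ²) = √(ωₙ² − (ζωₙ)²) = √(16 − 1²) = √15 ≈ 3.873 rad/s.
t_p = π/ω_d = π/3.873 ≈ 0.8112 s.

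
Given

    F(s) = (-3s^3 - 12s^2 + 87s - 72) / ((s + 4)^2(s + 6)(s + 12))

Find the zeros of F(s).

Set the numerator to zero: -3s^3 - 12s^2 + 87s - 72 = 0, i.e. -3·(s^3 + 4s^2 - 29s + 24) = 0.
Factoring: (s - 3)(s - 1)(s + 8) = 0.

s = 3, 1, -8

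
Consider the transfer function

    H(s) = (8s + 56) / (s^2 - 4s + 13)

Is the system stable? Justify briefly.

The poles can be read from the denominator factors: s = 2 + 3j, 2 - 3j.
Since the pole(s) at s = 2 + 3j, 2 - 3j lie in the right half-plane, the system is unstable.

unstable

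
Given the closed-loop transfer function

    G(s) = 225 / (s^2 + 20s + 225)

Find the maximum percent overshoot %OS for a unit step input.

%OS ≈ 6.02%

Comparing s^2 + 20s + 225 to s^2 + 2ζωₙs + ωₙ²: ωₙ = 15 rad/s and ζ = 20/(2·15) ≈ 0.6667.
%OS = 100·exp(−πζ/√(1−ζ²)) = 100·exp(−π·0.6667/√(1−0.6667²)) ≈ 6.02%.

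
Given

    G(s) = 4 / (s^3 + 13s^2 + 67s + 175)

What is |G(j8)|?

|G(j8)| ≈ 0.006084

Substitute s = j8: numerator = 4, denominator = -657 + j24.
|G(j8)| = |4| / |-657 + j24| = 4 / 657.44 ≈ 0.006084.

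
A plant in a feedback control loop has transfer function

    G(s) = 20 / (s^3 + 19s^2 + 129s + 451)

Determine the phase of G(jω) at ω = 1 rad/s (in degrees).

∠G(j1) ≈ -16.50°

At s = j1: numerator = 20, denominator = 432 + j128.
∠G = ∠num − ∠den = 0° − (16.504°) = -16.50°.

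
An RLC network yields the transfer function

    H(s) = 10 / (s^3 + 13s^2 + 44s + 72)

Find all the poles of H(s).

The poles are the roots of the denominator s^3 + 13s^2 + 44s + 72 = 0.
Trying s = -9: the polynomial evaluates to 0, so (s + 9) is a factor.
Dividing out leaves s^2 + 4s + 8 = 0.
The quadratic formula then gives s = -2 ± 2j.

s = -2 ± 2j, -9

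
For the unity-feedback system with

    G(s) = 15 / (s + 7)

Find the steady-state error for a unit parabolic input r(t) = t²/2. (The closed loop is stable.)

G(s) has no poles at the origin.
This is a Type 0 system; Ka = lim_{s→0} s^2·G(s) = 0, so the steady-state error for a parabola input is infinite.

e_ss = ∞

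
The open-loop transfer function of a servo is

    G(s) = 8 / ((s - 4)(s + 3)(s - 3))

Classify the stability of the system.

unstable

The poles can be read from the denominator factors: s = 4, -3, 3.
Since the pole(s) at s = 4, 3 lie in the right half-plane, the system is unstable.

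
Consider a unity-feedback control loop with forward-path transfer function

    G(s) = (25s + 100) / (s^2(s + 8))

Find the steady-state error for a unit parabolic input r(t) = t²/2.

G(s) has 2 poles at the origin.
This is a Type 2 system. Ka = lim_{s→0} s^2·G(s) = 100/8 = 25/2.
e_ss = 1/Ka = 1/(25/2) = 2/25 ≈ 0.08000.

e_ss = 0.08000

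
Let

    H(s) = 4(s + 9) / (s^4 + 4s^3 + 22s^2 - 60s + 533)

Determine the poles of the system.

The poles are the roots of the denominator s^4 + 4s^3 + 22s^2 - 60s + 533 = 0.
No real roots exist; factor into two real quadratics: (s^2 - 4s + 13)(s^2 + 8s + 41) = 0.
Each quadratic gives a conjugate pair via the quadratic formula.

s = 2 + 3j, 2 - 3j, -4 + 5j, -4 - 5j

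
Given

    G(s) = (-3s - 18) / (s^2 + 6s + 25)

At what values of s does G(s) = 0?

Set the numerator to zero: -3s - 18 = 0, i.e. -3·(s + 6) = 0.
So s = -6.

s = -6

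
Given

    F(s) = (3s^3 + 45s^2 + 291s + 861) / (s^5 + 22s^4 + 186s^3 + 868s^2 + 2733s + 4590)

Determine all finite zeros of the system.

s = -7, -4 + 5j, -4 - 5j

Set the numerator to zero: 3s^3 + 45s^2 + 291s + 861 = 0, i.e. 3·(s^3 + 15s^2 + 97s + 287) = 0.
Factoring: (s + 7)(s^2 + 8s + 41) = 0.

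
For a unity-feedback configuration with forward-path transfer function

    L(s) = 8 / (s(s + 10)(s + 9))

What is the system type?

The denominator has 1 factor of s at the origin (free integrator), so this is a Type 1 system.

Type 1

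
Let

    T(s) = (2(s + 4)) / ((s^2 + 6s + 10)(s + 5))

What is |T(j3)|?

Substitute s = j3: numerator = 8 + j6, denominator = -49 + j93.
|T(j3)| = |8 + j6| / |-49 + j93| = 10 / 105.12 ≈ 0.09513.

|T(j3)| ≈ 0.09513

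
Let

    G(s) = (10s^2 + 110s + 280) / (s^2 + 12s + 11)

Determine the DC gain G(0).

G(0) = 280/11 ≈ 25.45

Set s = 0: G(0) = (280) / (11) = 280/11.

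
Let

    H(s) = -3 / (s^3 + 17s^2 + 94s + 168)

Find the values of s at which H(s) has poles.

The poles are the roots of the denominator s^3 + 17s^2 + 94s + 168 = 0.
Trying s = -4: the polynomial evaluates to 0, so (s + 4) is a factor.
Dividing out leaves s^2 + 13s + 42 = 0.
Factoring the quadratic: (s + 6)(s + 7) = 0.

s = -4, -6, -7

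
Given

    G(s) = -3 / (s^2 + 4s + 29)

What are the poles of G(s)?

s = -2 + 5j, -2 - 5j

The poles are the roots of the denominator s^2 + 4s + 29 = 0.
Using the quadratic formula: s = (-4 ± √(-100))/2 = -2 ± 5j.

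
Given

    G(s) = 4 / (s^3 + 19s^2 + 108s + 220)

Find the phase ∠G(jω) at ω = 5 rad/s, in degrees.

At s = j5: numerator = 4, denominator = -255 + j415.
∠G = ∠num − ∠den = 0° − (121.57°) = -121.6°.

∠G(j5) ≈ -121.6°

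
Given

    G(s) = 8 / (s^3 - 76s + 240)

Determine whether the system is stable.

unstable

The denominator s^3 - 76s + 240 factors as (s - 6)(s - 4)(s + 10), giving poles at s = 6, 4, -10.
Since the pole(s) at s = 6, 4 lie in the right half-plane, the system is unstable.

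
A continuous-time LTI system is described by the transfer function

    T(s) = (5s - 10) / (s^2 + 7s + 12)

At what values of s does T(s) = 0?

s = 2

Set the numerator to zero: 5s - 10 = 0, i.e. 5·(s - 2) = 0.
So s = 2.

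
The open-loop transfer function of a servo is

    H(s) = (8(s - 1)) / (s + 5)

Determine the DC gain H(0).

At s = 0 each factor (s + a) contributes a and each (s^2 + bs + c) contributes c.
H(0) = 8·(-1) / ((5)) = -8/5 = -8/5.

H(0) = -8/5 ≈ -1.600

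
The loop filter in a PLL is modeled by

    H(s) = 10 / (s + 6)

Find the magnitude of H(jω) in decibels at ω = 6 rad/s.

|H(j6)|_dB ≈ 1.43 dB

Substitute s = j6: numerator = 10, denominator = 6 + j6.
|H(j6)| = |10| / |6 + j6| = 10 / 8.4853 ≈ 1.179.
In decibels: 20·log₁₀(1.179) ≈ 1.43 dB.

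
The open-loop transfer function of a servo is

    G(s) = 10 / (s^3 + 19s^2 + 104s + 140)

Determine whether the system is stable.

stable

The denominator s^3 + 19s^2 + 104s + 140 factors as (s + 2)(s + 10)(s + 7), giving poles at s = -2, -10, -7.
Since all poles lie strictly in the left half-plane, the system is stable.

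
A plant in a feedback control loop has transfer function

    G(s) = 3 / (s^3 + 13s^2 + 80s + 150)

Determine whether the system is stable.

stable

The denominator s^3 + 13s^2 + 80s + 150 factors as (s^2 + 10s + 50)(s + 3), giving poles at s = -5 + 5j, -5 - 5j, -3.
Since all poles lie strictly in the left half-plane, the system is stable.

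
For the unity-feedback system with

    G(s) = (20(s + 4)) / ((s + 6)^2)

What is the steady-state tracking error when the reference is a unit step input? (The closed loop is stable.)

e_ss = 0.3103

G(s) has no poles at the origin.
This is a Type 0 system. Kp = lim_{s→0} G(s) = 80/36 = 20/9.
e_ss = 1/(1 + Kp) = 1/(1 + 20/9) = 9/29 ≈ 0.3103.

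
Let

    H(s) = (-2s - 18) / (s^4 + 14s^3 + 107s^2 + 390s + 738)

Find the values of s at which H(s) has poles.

s = -4 ± 5j, -3 ± 3j

The poles are the roots of the denominator s^4 + 14s^3 + 107s^2 + 390s + 738 = 0.
No real roots exist; factor into two real quadratics: (s^2 + 8s + 41)(s^2 + 6s + 18) = 0.
Each quadratic gives a conjugate pair via the quadratic formula.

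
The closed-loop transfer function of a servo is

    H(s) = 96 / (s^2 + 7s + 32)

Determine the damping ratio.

ζ ≈ 0.6187

Compare the denominator to the standard form s^2 + 2ζωₙs + ωₙ².
ωₙ² = 32, so ωₙ = √32 ≈ 5.657 rad/s.
2ζωₙ = 7, so ζ = 7/(2·√32) ≈ 0.6187.
With ζ = 0.6187 the response is underdamped.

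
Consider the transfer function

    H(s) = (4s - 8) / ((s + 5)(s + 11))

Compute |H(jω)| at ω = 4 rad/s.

Substitute s = j4: numerator = -8 + j16, denominator = 39 + j64.
|H(j4)| = |-8 + j16| / |39 + j64| = 17.889 / 74.947 ≈ 0.2387.

|H(j4)| ≈ 0.2387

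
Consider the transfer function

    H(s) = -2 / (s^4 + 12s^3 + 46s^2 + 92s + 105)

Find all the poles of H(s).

The poles are the roots of the denominator s^4 + 12s^3 + 46s^2 + 92s + 105 = 0.
Trying s = -3: the polynomial evaluates to 0, so (s + 3) is a factor.
Dividing out leaves s^3 + 9s^2 + 19s + 35 = 0.
This factors further as (s^2 + 2s + 5)(s + 7) = 0.

s = -1 + 2j, -1 - 2j, -3, -7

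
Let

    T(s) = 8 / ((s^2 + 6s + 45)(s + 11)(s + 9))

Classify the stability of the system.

stable

The poles can be read from the denominator factors: s = -3 ± 6j, -11, -9.
Since all poles lie strictly in the left half-plane, the system is stable.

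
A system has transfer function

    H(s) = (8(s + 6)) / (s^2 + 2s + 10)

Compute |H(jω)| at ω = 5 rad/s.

|H(j5)| ≈ 3.466

Substitute s = j5: numerator = 48 + j40, denominator = -15 + j10.
|H(j5)| = |48 + j40| / |-15 + j10| = 62.482 / 18.028 ≈ 3.466.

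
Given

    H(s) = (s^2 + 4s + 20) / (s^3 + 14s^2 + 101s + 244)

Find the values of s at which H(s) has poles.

s = -5 ± 6j, -4

The poles are the roots of the denominator s^3 + 14s^2 + 101s + 244 = 0.
Trying s = -4: the polynomial evaluates to 0, so (s + 4) is a factor.
Dividing out leaves s^2 + 10s + 61 = 0.
The quadratic formula then gives s = -5 ± 6j.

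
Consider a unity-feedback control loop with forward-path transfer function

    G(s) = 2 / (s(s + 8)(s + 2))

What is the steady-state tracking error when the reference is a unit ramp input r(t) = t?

G(s) has one pole at the origin.
This is a Type 1 system. Kv = lim_{s→0} s·G(s) = 2/16 = 1/8.
e_ss = 1/Kv = 1/(1/8) = 8.

e_ss = 8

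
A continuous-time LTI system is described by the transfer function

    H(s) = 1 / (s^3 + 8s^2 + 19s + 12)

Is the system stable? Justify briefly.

The denominator s^3 + 8s^2 + 19s + 12 factors as (s + 4)(s + 3)(s + 1), giving poles at s = -4, -3, -1.
Since all poles lie strictly in the left half-plane, the system is stable.

stable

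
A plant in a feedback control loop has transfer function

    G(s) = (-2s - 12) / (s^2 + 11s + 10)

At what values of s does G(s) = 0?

Set the numerator to zero: -2s - 12 = 0, i.e. -2·(s + 6) = 0.
So s = -6.

s = -6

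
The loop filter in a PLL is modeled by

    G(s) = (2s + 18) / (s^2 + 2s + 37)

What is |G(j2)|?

Substitute s = j2: numerator = 18 + j4, denominator = 33 + j4.
|G(j2)| = |18 + j4| / |33 + j4| = 18.439 / 33.242 ≈ 0.5547.

|G(j2)| ≈ 0.5547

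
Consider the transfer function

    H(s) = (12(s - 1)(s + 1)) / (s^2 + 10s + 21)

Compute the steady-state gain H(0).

Set s = 0: H(0) = (-12) / (21) = -4/7.

H(0) = -4/7 ≈ -0.5714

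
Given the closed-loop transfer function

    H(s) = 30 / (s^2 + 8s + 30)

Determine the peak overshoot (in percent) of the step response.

Comparing s^2 + 8s + 30 to s^2 + 2ζωₙs + ωₙ²: ωₙ = √30 ≈ 5.477 rad/s and ζ = 8/(2·√30) ≈ 0.7303.
%OS = 100·exp(−πζ/√(1−ζ²)) = 100·exp(−π·0.7303/√(1−0.7303²)) ≈ 3.48%.

%OS ≈ 3.48%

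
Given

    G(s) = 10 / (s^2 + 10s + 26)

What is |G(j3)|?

Substitute s = j3: numerator = 10, denominator = 17 + j30.
|G(j3)| = |10| / |17 + j30| = 10 / 34.482 ≈ 0.2900.

|G(j3)| ≈ 0.2900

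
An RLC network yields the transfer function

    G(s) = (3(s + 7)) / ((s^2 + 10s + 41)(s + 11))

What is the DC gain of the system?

At s = 0 each factor (s + a) contributes a and each (s^2 + bs + c) contributes c.
G(0) = 3·(7) / ((41) · (11)) = 21/451 = 21/451.

G(0) = 21/451 ≈ 0.04656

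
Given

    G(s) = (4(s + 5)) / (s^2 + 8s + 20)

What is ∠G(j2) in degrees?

At s = j2: numerator = 20 + j8, denominator = 16 + j16.
∠G = ∠num − ∠den = 21.801° − (45°) = -23.20°.

∠G(j2) ≈ -23.20°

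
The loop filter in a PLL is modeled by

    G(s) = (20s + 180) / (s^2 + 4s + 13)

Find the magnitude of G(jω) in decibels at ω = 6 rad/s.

Substitute s = j6: numerator = 180 + j120, denominator = -23 + j24.
|G(j6)| = |180 + j120| / |-23 + j24| = 216.33 / 33.242 ≈ 6.508.
In decibels: 20·log₁₀(6.508) ≈ 16.3 dB.

|G(j6)|_dB ≈ 16.3 dB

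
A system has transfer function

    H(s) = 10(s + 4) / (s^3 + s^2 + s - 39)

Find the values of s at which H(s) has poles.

The poles are the roots of the denominator s^3 + s^2 + s - 39 = 0.
Trying s = 3: the polynomial evaluates to 0, so (s - 3) is a factor.
Dividing out leaves s^2 + 4s + 13 = 0.
The quadratic formula then gives s = -2 ± 3j.

s = -2 + 3j, -2 - 3j, 3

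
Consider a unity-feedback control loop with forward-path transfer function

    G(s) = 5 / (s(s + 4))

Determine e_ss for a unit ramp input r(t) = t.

G(s) has one pole at the origin.
This is a Type 1 system. Kv = lim_{s→0} s·G(s) = 5/4.
e_ss = 1/Kv = 1/(5/4) = 4/5 ≈ 0.8000.

e_ss = 0.8000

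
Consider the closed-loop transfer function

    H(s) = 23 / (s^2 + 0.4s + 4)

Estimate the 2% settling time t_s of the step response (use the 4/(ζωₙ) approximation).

Comparing s^2 + 0.4s + 4 to s^2 + 2ζωₙs + ωₙ²: ωₙ = 2 rad/s and ζ = 0.4/(2·2) = 0.1.
ζωₙ = 0.4/2 = 0.2, so t_s ≈ 4/(ζωₙ) = 4/0.2 = 20 s.

t_s ≈ 20 s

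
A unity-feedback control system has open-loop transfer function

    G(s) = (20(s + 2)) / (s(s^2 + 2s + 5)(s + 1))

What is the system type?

Type 1

The denominator has 1 factor of s at the origin (free integrator), so this is a Type 1 system.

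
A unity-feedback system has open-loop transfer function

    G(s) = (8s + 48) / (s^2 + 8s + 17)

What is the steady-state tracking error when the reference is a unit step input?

e_ss = 0.2615

G(s) has no poles at the origin.
This is a Type 0 system. Kp = lim_{s→0} G(s) = 48/17.
e_ss = 1/(1 + Kp) = 1/(1 + 48/17) = 17/65 ≈ 0.2615.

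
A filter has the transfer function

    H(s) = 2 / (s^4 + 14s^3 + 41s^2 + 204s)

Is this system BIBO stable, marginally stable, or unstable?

marginally stable

The denominator s^4 + 14s^3 + 41s^2 + 204s factors as s(s^2 + 2s + 17)(s + 12), giving poles at s = 0, -1 + 4j, -1 - 4j, -12.
Since the simple pole(s) at s = 0 lie on the jω-axis with none in the right half-plane, the system is marginally stable.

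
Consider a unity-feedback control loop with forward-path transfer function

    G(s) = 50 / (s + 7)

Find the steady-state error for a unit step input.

e_ss = 0.1228

G(s) has no poles at the origin.
This is a Type 0 system. Kp = lim_{s→0} G(s) = 50/7.
e_ss = 1/(1 + Kp) = 1/(1 + 50/7) = 7/57 ≈ 0.1228.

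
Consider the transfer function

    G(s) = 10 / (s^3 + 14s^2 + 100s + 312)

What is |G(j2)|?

|G(j2)| = 0.03125

Substitute s = j2: numerator = 10, denominator = 256 + j192.
|G(j2)| = |10| / |256 + j192| = 10 / 320 = 0.03125.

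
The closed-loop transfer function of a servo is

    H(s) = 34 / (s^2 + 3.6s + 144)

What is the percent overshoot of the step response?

Comparing s^2 + 3.6s + 144 to s^2 + 2ζωₙs + ωₙ²: ωₙ = 12 rad/s and ζ = 3.6/(2·12) = 0.15.
%OS = 100·exp(−πζ/√(1−ζ²)) = 100·exp(−π·0.15/√(1−0.15²)) ≈ 62.1%.

%OS ≈ 62.1%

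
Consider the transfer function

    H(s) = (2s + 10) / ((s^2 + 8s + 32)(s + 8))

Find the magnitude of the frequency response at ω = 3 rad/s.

Substitute s = j3: numerator = 10 + j6, denominator = 112 + j261.
|H(j3)| = |10 + j6| / |112 + j261| = 11.662 / 284.02 ≈ 0.04106.

|H(j3)| ≈ 0.04106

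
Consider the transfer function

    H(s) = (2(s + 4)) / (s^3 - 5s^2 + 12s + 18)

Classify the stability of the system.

unstable

The denominator s^3 - 5s^2 + 12s + 18 factors as (s^2 - 6s + 18)(s + 1), giving poles at s = 3 ± 3j, -1.
Since the pole(s) at s = 3 ± 3j lie in the right half-plane, the system is unstable.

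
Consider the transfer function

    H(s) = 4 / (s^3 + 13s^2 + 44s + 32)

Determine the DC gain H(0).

Set s = 0: H(0) = (4) / (32) = 1/8.

H(0) = 1/8 ≈ 0.1250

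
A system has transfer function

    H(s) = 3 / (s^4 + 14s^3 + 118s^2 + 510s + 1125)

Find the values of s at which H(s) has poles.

The poles are the roots of the denominator s^4 + 14s^3 + 118s^2 + 510s + 1125 = 0.
No real roots exist; factor into two real quadratics: (s^2 + 8s + 25)(s^2 + 6s + 45) = 0.
Each quadratic gives a conjugate pair via the quadratic formula.

s = -4 ± 3j, -3 ± 6j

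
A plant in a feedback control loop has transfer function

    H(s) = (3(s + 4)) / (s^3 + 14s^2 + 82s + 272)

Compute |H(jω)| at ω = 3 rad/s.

|H(j3)| ≈ 0.05699

Substitute s = j3: numerator = 12 + j9, denominator = 146 + j219.
|H(j3)| = |12 + j9| / |146 + j219| = 15 / 263.21 ≈ 0.05699.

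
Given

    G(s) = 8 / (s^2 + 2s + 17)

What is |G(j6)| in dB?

Substitute s = j6: numerator = 8, denominator = -19 + j12.
|G(j6)| = |8| / |-19 + j12| = 8 / 22.472 ≈ 0.3560.
In decibels: 20·log₁₀(0.3560) ≈ -8.97 dB.

|G(j6)|_dB ≈ -8.97 dB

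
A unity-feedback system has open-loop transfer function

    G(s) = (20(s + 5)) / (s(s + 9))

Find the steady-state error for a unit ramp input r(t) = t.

G(s) has one pole at the origin.
This is a Type 1 system. Kv = lim_{s→0} s·G(s) = 100/9.
e_ss = 1/Kv = 1/(100/9) = 9/100 ≈ 0.09000.

e_ss = 0.09000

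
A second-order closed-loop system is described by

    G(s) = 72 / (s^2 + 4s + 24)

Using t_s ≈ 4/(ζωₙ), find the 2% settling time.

t_s ≈ 2 s

Comparing s^2 + 4s + 24 to s^2 + 2ζωₙs + ωₙ²: ωₙ = √24 ≈ 4.899 rad/s and ζ = 4/(2·√24) ≈ 0.4082.
ζωₙ = 4/2 = 2, so t_s ≈ 4/(ζωₙ) = 4/2 = 2 s.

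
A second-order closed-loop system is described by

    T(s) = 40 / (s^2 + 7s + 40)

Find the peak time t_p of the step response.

Comparing s^2 + 7s + 40 to s^2 + 2ζωₙs + ωₙ²: ωₙ = √40 ≈ 6.325 rad/s and ζ = 7/(2·√40) ≈ 0.5534.
ζωₙ = 7/2 = 3.5, so ω_d = ωₙ√(1−ζ²) = √(ωₙ² − (ζωₙ)²) = √(40 − 3.5²) = √27.75 ≈ 5.268 rad/s.
t_p = π/ω_d = π/5.268 ≈ 0.5964 s.

t_p ≈ 0.5964 s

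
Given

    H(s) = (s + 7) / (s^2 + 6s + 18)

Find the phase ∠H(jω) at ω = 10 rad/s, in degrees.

∠H(j10) ≈ -88.80°

At s = j10: numerator = 7 + j10, denominator = -82 + j60.
∠H = ∠num − ∠den = 55.008° − (143.81°) = -88.80°.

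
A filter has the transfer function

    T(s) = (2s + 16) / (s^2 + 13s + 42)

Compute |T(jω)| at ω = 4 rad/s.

|T(j4)| ≈ 0.3077

Substitute s = j4: numerator = 16 + j8, denominator = 26 + j52.
|T(j4)| = |16 + j8| / |26 + j52| = 17.889 / 58.138 ≈ 0.3077.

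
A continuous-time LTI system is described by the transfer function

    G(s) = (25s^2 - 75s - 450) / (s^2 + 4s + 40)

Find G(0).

G(0) = -45/4 ≈ -11.25

Set s = 0: G(0) = (-450) / (40) = -45/4.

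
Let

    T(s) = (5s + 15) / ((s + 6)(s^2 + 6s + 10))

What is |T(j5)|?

Substitute s = j5: numerator = 15 + j25, denominator = -240 + j105.
|T(j5)| = |15 + j25| / |-240 + j105| = 29.155 / 261.96 ≈ 0.1113.

|T(j5)| ≈ 0.1113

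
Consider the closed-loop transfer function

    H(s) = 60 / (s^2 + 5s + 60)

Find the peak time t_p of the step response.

t_p ≈ 0.4285 s

Comparing s^2 + 5s + 60 to s^2 + 2ζωₙs + ωₙ²: ωₙ = √60 ≈ 7.746 rad/s and ζ = 5/(2·√60) ≈ 0.3227.
ζωₙ = 5/2 = 2.5, so ω_d = ωₙ√(1−ζ²) = √(ωₙ² − (ζωₙ)²) = √(60 − 2.5²) = √53.75 ≈ 7.331 rad/s.
t_p = π/ω_d = π/7.331 ≈ 0.4285 s.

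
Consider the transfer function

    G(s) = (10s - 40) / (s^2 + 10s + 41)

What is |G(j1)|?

|G(j1)| = 1

Substitute s = j1: numerator = -40 + j10, denominator = 40 + j10.
|G(j1)| = |-40 + j10| / |40 + j10| = 41.231 / 41.231 = 1.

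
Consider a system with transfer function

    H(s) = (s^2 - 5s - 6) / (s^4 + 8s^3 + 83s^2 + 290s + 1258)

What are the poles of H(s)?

The poles are the roots of the denominator s^4 + 8s^3 + 83s^2 + 290s + 1258 = 0.
No real roots exist; factor into two real quadratics: (s^2 + 6s + 34)(s^2 + 2s + 37) = 0.
Each quadratic gives a conjugate pair via the quadratic formula.

s = -3 ± 5j, -1 ± 6j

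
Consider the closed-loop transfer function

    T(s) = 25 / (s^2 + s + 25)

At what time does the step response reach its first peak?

Comparing s^2 + s + 25 to s^2 + 2ζωₙs + ωₙ²: ωₙ = 5 rad/s and ζ = 1/(2·5) = 0.1.
ζωₙ = 1/2 = 0.5, so ω_d = ωₙ√(1−ζ²) = √(ωₙ² − (ζωₙ)²) = √(25 − 0.5²) = √24.75 ≈ 4.975 rad/s.
t_p = π/ω_d = π/4.975 ≈ 0.6315 s.

t_p ≈ 0.6315 s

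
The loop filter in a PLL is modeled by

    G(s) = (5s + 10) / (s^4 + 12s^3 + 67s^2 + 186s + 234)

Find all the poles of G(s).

The poles are the roots of the denominator s^4 + 12s^3 + 67s^2 + 186s + 234 = 0.
No real roots exist; factor into two real quadratics: (s^2 + 6s + 13)(s^2 + 6s + 18) = 0.
Each quadratic gives a conjugate pair via the quadratic formula.

s = -3 + 2j, -3 - 2j, -3 + 3j, -3 - 3j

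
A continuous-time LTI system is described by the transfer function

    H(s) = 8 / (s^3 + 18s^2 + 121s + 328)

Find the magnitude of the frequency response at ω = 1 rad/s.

|H(j1)| ≈ 0.02407

Substitute s = j1: numerator = 8, denominator = 310 + j120.
|H(j1)| = |8| / |310 + j120| = 8 / 332.42 ≈ 0.02407.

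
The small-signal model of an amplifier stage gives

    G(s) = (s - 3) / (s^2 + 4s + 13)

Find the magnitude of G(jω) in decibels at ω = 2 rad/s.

Substitute s = j2: numerator = -3 + j2, denominator = 9 + j8.
|G(j2)| = |-3 + j2| / |9 + j8| = 3.6056 / 12.042 ≈ 0.2994.
In decibels: 20·log₁₀(0.2994) ≈ -10.5 dB.

|G(j2)|_dB ≈ -10.5 dB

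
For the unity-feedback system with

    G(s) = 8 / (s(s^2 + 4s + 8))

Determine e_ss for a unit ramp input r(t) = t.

e_ss = 1

G(s) has one pole at the origin.
This is a Type 1 system. Kv = lim_{s→0} s·G(s) = 8/8 = 1.
e_ss = 1/Kv = 1/(1) = 1.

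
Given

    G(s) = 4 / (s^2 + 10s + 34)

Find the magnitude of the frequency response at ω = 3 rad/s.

|G(j3)| ≈ 0.1024

Substitute s = j3: numerator = 4, denominator = 25 + j30.
|G(j3)| = |4| / |25 + j30| = 4 / 39.051 ≈ 0.1024.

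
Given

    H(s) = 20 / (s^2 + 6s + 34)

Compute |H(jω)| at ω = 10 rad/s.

Substitute s = j10: numerator = 20, denominator = -66 + j60.
|H(j10)| = |20| / |-66 + j60| = 20 / 89.196 ≈ 0.2242.

|H(j10)| ≈ 0.2242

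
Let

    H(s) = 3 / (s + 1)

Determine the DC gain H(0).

H(0) = 3

Set s = 0: H(0) = (3) / (1) = 3.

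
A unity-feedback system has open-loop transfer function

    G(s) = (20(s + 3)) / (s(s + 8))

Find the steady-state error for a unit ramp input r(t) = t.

e_ss = 0.1333

G(s) has one pole at the origin.
This is a Type 1 system. Kv = lim_{s→0} s·G(s) = 60/8 = 15/2.
e_ss = 1/Kv = 1/(15/2) = 2/15 ≈ 0.1333.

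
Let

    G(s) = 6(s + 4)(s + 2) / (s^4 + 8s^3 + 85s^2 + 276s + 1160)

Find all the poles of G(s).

The poles are the roots of the denominator s^4 + 8s^3 + 85s^2 + 276s + 1160 = 0.
No real roots exist; factor into two real quadratics: (s^2 + 4s + 29)(s^2 + 4s + 40) = 0.
Each quadratic gives a conjugate pair via the quadratic formula.

s = -2 + 5j, -2 - 5j, -2 + 6j, -2 - 6j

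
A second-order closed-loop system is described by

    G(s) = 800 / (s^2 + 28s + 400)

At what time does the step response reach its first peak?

Comparing s^2 + 28s + 400 to s^2 + 2ζωₙs + ωₙ²: ωₙ = 20 rad/s and ζ = 28/(2·20) = 0.7.
ζωₙ = 28/2 = 14, so ω_d = ωₙ√(1−ζ²) = √(ωₙ² − (ζωₙ)²) = √(400 − 14²) = √204 ≈ 14.28 rad/s.
t_p = π/ω_d = π/14.28 ≈ 0.2200 s.

t_p ≈ 0.2200 s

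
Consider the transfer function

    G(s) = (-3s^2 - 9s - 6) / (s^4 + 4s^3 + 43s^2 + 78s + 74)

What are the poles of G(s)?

s = -1 + 6j, -1 - 6j, -1 + j, -1 - j

The poles are the roots of the denominator s^4 + 4s^3 + 43s^2 + 78s + 74 = 0.
No real roots exist; factor into two real quadratics: (s^2 + 2s + 37)(s^2 + 2s + 2) = 0.
Each quadratic gives a conjugate pair via the quadratic formula.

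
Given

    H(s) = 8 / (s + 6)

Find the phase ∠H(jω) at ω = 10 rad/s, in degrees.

∠H(j10) ≈ -59.04°

At s = j10: numerator = 8, denominator = 6 + j10.
∠H = ∠num − ∠den = 0° − (59.036°) = -59.04°.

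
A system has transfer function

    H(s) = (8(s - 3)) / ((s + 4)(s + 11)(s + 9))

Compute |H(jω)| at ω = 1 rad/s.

Substitute s = j1: numerator = -24 + j8, denominator = 372 + j178.
|H(j1)| = |-24 + j8| / |372 + j178| = 25.298 / 412.39 ≈ 0.06134.

|H(j1)| ≈ 0.06134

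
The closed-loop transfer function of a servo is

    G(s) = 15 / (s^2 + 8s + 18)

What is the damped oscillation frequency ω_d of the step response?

Comparing s^2 + 8s + 18 to s^2 + 2ζωₙs + ωₙ²: ωₙ = √18 ≈ 4.243 rad/s and ζ = 8/(2·√18) ≈ 0.9428.
ζωₙ = 8/2 = 4, so ω_d = ωₙ√(1−ζ²) = √(ωₙ² − (ζωₙ)²) = √(18 − 4²) = √2 ≈ 1.414 rad/s.

ω_d ≈ 1.414 rad/s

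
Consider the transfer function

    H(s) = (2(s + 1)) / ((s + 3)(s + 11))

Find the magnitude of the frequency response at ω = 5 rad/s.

Substitute s = j5: numerator = 2 + j10, denominator = 8 + j70.
|H(j5)| = |2 + j10| / |8 + j70| = 10.198 / 70.456 ≈ 0.1447.

|H(j5)| ≈ 0.1447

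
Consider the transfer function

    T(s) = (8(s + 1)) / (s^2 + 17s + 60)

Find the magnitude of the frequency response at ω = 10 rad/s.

Substitute s = j10: numerator = 8 + j80, denominator = -40 + j170.
|T(j10)| = |8 + j80| / |-40 + j170| = 80.399 / 174.64 ≈ 0.4604.

|T(j10)| ≈ 0.4604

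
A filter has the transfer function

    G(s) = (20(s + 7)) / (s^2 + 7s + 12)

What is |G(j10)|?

|G(j10)| ≈ 2.171

Substitute s = j10: numerator = 140 + j200, denominator = -88 + j70.
|G(j10)| = |140 + j200| / |-88 + j70| = 244.13 / 112.45 ≈ 2.171.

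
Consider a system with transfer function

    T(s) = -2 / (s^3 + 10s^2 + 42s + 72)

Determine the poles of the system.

s = -3 + 3j, -3 - 3j, -4

The poles are the roots of the denominator s^3 + 10s^2 + 42s + 72 = 0.
Trying s = -4: the polynomial evaluates to 0, so (s + 4) is a factor.
Dividing out leaves s^2 + 6s + 18 = 0.
The quadratic formula then gives s = -3 ± 3j.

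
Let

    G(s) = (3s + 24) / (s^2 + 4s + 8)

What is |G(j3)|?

|G(j3)| ≈ 2.129

Substitute s = j3: numerator = 24 + j9, denominator = -1 + j12.
|G(j3)| = |24 + j9| / |-1 + j12| = 25.632 / 12.042 ≈ 2.129.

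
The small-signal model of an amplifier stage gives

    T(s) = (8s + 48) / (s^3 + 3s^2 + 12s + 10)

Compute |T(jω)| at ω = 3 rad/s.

|T(j3)| ≈ 2.790

Substitute s = j3: numerator = 48 + j24, denominator = -17 + j9.
|T(j3)| = |48 + j24| / |-17 + j9| = 53.666 / 19.235 ≈ 2.790.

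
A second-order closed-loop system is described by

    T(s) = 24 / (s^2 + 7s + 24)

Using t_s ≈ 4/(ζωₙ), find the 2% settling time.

Comparing s^2 + 7s + 24 to s^2 + 2ζωₙs + ωₙ²: ωₙ = √24 ≈ 4.899 rad/s and ζ = 7/(2·√24) ≈ 0.7144.
ζωₙ = 7/2 = 3.5, so t_s ≈ 4/(ζωₙ) = 4/3.5 ≈ 1.143 s.

t_s ≈ 1.143 s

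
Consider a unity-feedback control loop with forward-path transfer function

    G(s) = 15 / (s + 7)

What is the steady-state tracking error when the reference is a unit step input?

e_ss = 0.3182

G(s) has no poles at the origin.
This is a Type 0 system. Kp = lim_{s→0} G(s) = 15/7.
e_ss = 1/(1 + Kp) = 1/(1 + 15/7) = 7/22 ≈ 0.3182.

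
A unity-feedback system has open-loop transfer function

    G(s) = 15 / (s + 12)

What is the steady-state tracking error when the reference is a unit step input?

G(s) has no poles at the origin.
This is a Type 0 system. Kp = lim_{s→0} G(s) = 15/12 = 5/4.
e_ss = 1/(1 + Kp) = 1/(1 + 5/4) = 4/9 ≈ 0.4444.

e_ss = 0.4444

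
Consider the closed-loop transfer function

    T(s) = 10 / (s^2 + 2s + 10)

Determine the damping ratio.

Compare the denominator to the standard form s^2 + 2ζωₙs + ωₙ².
ωₙ² = 10, so ωₙ = √10 ≈ 3.162 rad/s.
2ζωₙ = 2, so ζ = 2/(2·√10) ≈ 0.3162.
With ζ = 0.3162 the response is underdamped.

ζ ≈ 0.3162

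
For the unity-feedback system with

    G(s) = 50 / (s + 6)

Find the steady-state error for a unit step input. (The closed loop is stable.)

e_ss = 0.1071

G(s) has no poles at the origin.
This is a Type 0 system. Kp = lim_{s→0} G(s) = 50/6 = 25/3.
e_ss = 1/(1 + Kp) = 1/(1 + 25/3) = 3/28 ≈ 0.1071.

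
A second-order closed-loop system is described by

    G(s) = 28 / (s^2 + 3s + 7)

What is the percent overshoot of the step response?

%OS ≈ 11.5%

Comparing s^2 + 3s + 7 to s^2 + 2ζωₙs + ωₙ²: ωₙ = √7 ≈ 2.646 rad/s and ζ = 3/(2·√7) ≈ 0.5669.
%OS = 100·exp(−πζ/√(1−ζ²)) = 100·exp(−π·0.5669/√(1−0.5669²)) ≈ 11.5%.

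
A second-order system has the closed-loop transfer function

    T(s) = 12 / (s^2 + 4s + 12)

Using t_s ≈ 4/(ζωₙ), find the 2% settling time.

Comparing s^2 + 4s + 12 to s^2 + 2ζωₙs + ωₙ²: ωₙ = √12 ≈ 3.464 rad/s and ζ = 4/(2·√12) ≈ 0.5774.
ζωₙ = 4/2 = 2, so t_s ≈ 4/(ζωₙ) = 4/2 = 2 s.

t_s ≈ 2 s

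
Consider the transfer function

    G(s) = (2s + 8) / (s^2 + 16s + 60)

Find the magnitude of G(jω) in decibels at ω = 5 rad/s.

Substitute s = j5: numerator = 8 + j10, denominator = 35 + j80.
|G(j5)| = |8 + j10| / |35 + j80| = 12.806 / 87.321 ≈ 0.1467.
In decibels: 20·log₁₀(0.1467) ≈ -16.7 dB.

|G(j5)|_dB ≈ -16.7 dB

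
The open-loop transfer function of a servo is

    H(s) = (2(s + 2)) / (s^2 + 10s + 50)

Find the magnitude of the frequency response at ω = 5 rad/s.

Substitute s = j5: numerator = 4 + j10, denominator = 25 + j50.
|H(j5)| = |4 + j10| / |25 + j50| = 10.770 / 55.902 ≈ 0.1927.

|H(j5)| ≈ 0.1927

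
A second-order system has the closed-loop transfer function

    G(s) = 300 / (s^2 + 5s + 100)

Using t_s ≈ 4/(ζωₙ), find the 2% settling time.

t_s ≈ 1.600 s

Comparing s^2 + 5s + 100 to s^2 + 2ζωₙs + ωₙ²: ωₙ = 10 rad/s and ζ = 5/(2·10) = 0.25.
ζωₙ = 5/2 = 2.5, so t_s ≈ 4/(ζωₙ) = 4/2.5 = 1.600 s.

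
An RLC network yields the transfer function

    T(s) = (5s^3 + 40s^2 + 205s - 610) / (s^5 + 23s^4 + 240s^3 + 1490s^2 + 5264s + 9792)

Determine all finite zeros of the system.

Set the numerator to zero: 5s^3 + 40s^2 + 205s - 610 = 0, i.e. 5·(s^3 + 8s^2 + 41s - 122) = 0.
Factoring: (s - 2)(s^2 + 10s + 61) = 0.

s = 2, -5 + 6j, -5 - 6j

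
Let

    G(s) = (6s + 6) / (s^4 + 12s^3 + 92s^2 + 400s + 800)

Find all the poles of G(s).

s = -4 ± 2j, -2 ± 6j

The poles are the roots of the denominator s^4 + 12s^3 + 92s^2 + 400s + 800 = 0.
No real roots exist; factor into two real quadratics: (s^2 + 8s + 20)(s^2 + 4s + 40) = 0.
Each quadratic gives a conjugate pair via the quadratic formula.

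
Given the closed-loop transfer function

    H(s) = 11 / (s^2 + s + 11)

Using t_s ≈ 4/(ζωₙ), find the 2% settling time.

t_s ≈ 8 s

Comparing s^2 + s + 11 to s^2 + 2ζωₙs + ωₙ²: ωₙ = √11 ≈ 3.317 rad/s and ζ = 1/(2·√11) ≈ 0.1508.
ζωₙ = 1/2 = 0.5, so t_s ≈ 4/(ζωₙ) = 4/0.5 = 8 s.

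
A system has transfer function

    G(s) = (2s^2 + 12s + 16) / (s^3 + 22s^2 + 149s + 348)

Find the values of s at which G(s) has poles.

s = -5 ± 2j, -12

The poles are the roots of the denominator s^3 + 22s^2 + 149s + 348 = 0.
Trying s = -12: the polynomial evaluates to 0, so (s + 12) is a factor.
Dividing out leaves s^2 + 10s + 29 = 0.
The quadratic formula then gives s = -5 ± 2j.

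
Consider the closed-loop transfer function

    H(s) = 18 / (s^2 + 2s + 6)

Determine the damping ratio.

Compare the denominator to the standard form s^2 + 2ζωₙs + ωₙ².
ωₙ² = 6, so ωₙ = √6 ≈ 2.449 rad/s.
2ζωₙ = 2, so ζ = 2/(2·√6) ≈ 0.4082.
With ζ = 0.4082 the response is underdamped.

ζ ≈ 0.4082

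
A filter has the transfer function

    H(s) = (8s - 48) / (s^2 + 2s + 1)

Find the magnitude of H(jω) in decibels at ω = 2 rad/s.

Substitute s = j2: numerator = -48 + j16, denominator = -3 + j4.
|H(j2)| = |-48 + j16| / |-3 + j4| = 50.596 / 5 ≈ 10.12.
In decibels: 20·log₁₀(10.12) ≈ 20.1 dB.

|H(j2)|_dB ≈ 20.1 dB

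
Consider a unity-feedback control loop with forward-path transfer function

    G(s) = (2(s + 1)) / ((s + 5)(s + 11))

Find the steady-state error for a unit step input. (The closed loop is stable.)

e_ss = 0.9649

G(s) has no poles at the origin.
This is a Type 0 system. Kp = lim_{s→0} G(s) = 2/55.
e_ss = 1/(1 + Kp) = 1/(1 + 2/55) = 55/57 ≈ 0.9649.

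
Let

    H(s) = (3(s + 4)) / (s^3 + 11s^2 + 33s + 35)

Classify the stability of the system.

stable

The denominator s^3 + 11s^2 + 33s + 35 factors as (s^2 + 4s + 5)(s + 7), giving poles at s = -2 + j, -2 - j, -7.
Since all poles lie strictly in the left half-plane, the system is stable.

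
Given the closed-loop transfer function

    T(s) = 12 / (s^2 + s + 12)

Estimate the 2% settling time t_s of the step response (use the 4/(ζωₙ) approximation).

t_s ≈ 8 s

Comparing s^2 + s + 12 to s^2 + 2ζωₙs + ωₙ²: ωₙ = √12 ≈ 3.464 rad/s and ζ = 1/(2·√12) ≈ 0.1443.
ζωₙ = 1/2 = 0.5, so t_s ≈ 4/(ζωₙ) = 4/0.5 = 8 s.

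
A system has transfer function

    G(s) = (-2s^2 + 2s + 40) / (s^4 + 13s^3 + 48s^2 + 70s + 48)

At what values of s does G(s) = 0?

Set the numerator to zero: -2s^2 + 2s + 40 = 0, i.e. -2·(s^2 - s - 20) = 0.
Factoring: (s + 4)(s - 5) = 0.

s = -4, 5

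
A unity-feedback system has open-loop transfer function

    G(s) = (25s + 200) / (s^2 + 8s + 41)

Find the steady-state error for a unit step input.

e_ss = 0.1701

G(s) has no poles at the origin.
This is a Type 0 system. Kp = lim_{s→0} G(s) = 200/41.
e_ss = 1/(1 + Kp) = 1/(1 + 200/41) = 41/241 ≈ 0.1701.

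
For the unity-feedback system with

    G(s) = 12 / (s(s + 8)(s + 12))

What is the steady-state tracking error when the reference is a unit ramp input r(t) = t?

G(s) has one pole at the origin.
This is a Type 1 system. Kv = lim_{s→0} s·G(s) = 12/96 = 1/8.
e_ss = 1/Kv = 1/(1/8) = 8.

e_ss = 8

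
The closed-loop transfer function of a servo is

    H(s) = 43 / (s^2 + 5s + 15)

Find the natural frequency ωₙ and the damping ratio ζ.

Compare the denominator to the standard form s^2 + 2ζωₙs + ωₙ².
ωₙ² = 15, so ωₙ = √15 ≈ 3.873 rad/s.
2ζωₙ = 5, so ζ = 5/(2·√15) ≈ 0.6455.
With ζ = 0.6455 the response is underdamped.

ωₙ ≈ 3.873 rad/s, ζ ≈ 0.6455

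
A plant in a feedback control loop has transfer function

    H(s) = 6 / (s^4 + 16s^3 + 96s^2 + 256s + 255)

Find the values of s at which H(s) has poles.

The poles are the roots of the denominator s^4 + 16s^3 + 96s^2 + 256s + 255 = 0.
Trying s = -5: the polynomial evaluates to 0, so (s + 5) is a factor.
Dividing out leaves s^3 + 11s^2 + 41s + 51 = 0.
This factors further as (s^2 + 8s + 17)(s + 3) = 0.

s = -4 + j, -4 - j, -5, -3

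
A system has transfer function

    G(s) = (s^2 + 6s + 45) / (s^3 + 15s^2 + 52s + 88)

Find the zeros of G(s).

Set the numerator to zero: s^2 + 6s + 45 = 0.
Factoring: (s^2 + 6s + 45) = 0.

s = -3 + 6j, -3 - 6j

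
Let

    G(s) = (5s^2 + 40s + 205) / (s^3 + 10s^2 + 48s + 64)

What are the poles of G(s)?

The poles are the roots of the denominator s^3 + 10s^2 + 48s + 64 = 0.
Trying s = -2: the polynomial evaluates to 0, so (s + 2) is a factor.
Dividing out leaves s^2 + 8s + 32 = 0.
The quadratic formula then gives s = -4 ± 4j.

s = -4 ± 4j, -2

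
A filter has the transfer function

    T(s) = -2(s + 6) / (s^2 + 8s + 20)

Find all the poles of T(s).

s = -4 ± 2j

The poles are the roots of the denominator s^2 + 8s + 20 = 0.
Using the quadratic formula: s = (-8 ± √(-16))/2 = -4 ± 2j.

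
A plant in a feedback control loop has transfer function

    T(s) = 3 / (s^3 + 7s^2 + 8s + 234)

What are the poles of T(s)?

The poles are the roots of the denominator s^3 + 7s^2 + 8s + 234 = 0.
Trying s = -9: the polynomial evaluates to 0, so (s + 9) is a factor.
Dividing out leaves s^2 - 2s + 26 = 0.
The quadratic formula then gives s = 1 ± 5j.

s = 1 ± 5j, -9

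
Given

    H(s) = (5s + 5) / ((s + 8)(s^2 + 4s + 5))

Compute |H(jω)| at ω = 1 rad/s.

|H(j1)| ≈ 0.1550

Substitute s = j1: numerator = 5 + j5, denominator = 28 + j36.
|H(j1)| = |5 + j5| / |28 + j36| = 7.0711 / 45.607 ≈ 0.1550.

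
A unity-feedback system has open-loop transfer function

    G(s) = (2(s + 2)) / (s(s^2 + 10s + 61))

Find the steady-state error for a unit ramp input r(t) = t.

G(s) has one pole at the origin.
This is a Type 1 system. Kv = lim_{s→0} s·G(s) = 4/61.
e_ss = 1/Kv = 1/(4/61) = 61/4 ≈ 15.25.

e_ss = 15.25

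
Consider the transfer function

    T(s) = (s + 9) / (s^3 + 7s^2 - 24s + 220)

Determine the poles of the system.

s = 2 ± 4j, -11

The poles are the roots of the denominator s^3 + 7s^2 - 24s + 220 = 0.
Trying s = -11: the polynomial evaluates to 0, so (s + 11) is a factor.
Dividing out leaves s^2 - 4s + 20 = 0.
The quadratic formula then gives s = 2 ± 4j.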